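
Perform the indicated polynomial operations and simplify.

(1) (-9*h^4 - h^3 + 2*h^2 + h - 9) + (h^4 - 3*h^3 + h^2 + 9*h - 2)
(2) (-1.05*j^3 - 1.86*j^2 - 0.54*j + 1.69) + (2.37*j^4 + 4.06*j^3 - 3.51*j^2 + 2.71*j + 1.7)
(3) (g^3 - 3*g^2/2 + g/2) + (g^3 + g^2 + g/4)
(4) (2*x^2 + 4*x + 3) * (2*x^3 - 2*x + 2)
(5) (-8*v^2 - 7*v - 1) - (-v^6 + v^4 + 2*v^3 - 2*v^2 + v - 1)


(1) = -8*h^4 - 4*h^3 + 3*h^2 + 10*h - 11
(2) = 2.37*j^4 + 3.01*j^3 - 5.37*j^2 + 2.17*j + 3.39
(3) = 2*g^3 - g^2/2 + 3*g/4
(4) = 4*x^5 + 8*x^4 + 2*x^3 - 4*x^2 + 2*x + 6
(5) = v^6 - v^4 - 2*v^3 - 6*v^2 - 8*v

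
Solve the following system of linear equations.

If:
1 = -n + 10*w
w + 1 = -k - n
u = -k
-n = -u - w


Then:
k = 11/2
n = -6
u = -11/2
w = -1/2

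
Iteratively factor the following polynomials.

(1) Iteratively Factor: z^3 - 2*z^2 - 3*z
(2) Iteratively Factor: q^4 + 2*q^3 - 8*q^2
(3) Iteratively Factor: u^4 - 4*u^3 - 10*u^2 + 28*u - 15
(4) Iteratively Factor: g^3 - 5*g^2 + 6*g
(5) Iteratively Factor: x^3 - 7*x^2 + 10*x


(1) = (z - 3)*(z^2 + z) = (z - 3)*(z + 1)*(z)
(2) = (q - 2)*(q^3 + 4*q^2) = q*(q - 2)*(q^2 + 4*q) = q^2*(q - 2)*(q + 4)
(3) = (u - 5)*(u^3 + u^2 - 5*u + 3) = (u - 5)*(u + 3)*(u^2 - 2*u + 1) = (u - 5)*(u - 1)*(u + 3)*(u - 1)
(4) = (g - 3)*(g^2 - 2*g) = g*(g - 3)*(g - 2)
(5) = (x - 5)*(x^2 - 2*x) = x*(x - 5)*(x - 2)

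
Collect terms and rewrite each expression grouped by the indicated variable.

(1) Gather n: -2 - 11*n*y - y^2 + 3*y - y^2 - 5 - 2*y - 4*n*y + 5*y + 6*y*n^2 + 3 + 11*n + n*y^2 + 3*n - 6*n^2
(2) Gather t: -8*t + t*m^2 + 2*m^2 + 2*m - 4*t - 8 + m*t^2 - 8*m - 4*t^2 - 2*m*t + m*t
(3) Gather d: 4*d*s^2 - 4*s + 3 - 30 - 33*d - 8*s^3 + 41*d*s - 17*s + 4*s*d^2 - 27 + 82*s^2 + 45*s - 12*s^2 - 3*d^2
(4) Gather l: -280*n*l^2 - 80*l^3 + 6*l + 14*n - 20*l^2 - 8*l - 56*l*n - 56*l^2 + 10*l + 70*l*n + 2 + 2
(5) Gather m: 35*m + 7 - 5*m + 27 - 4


(1) = n^2*(6*y - 6) + n*(y^2 - 15*y + 14) - 2*y^2 + 6*y - 4
(2) = 2*m^2 - 6*m + t^2*(m - 4) + t*(m^2 - m - 12) - 8
(3) = d^2*(4*s - 3) + d*(4*s^2 + 41*s - 33) - 8*s^3 + 70*s^2 + 24*s - 54
(4) = -80*l^3 + l^2*(-280*n - 76) + l*(14*n + 8) + 14*n + 4
(5) = 30*m + 30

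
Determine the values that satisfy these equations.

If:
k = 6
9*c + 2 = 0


Then:
c = -2/9
k = 6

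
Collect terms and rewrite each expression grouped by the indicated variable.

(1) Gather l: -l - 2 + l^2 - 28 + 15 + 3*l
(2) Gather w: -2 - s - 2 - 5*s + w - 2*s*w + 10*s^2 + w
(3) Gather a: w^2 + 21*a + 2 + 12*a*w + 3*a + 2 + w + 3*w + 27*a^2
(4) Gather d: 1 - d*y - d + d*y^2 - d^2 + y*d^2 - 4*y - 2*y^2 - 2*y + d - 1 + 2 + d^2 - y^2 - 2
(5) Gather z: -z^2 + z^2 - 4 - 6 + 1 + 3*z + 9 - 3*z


(1) = l^2 + 2*l - 15
(2) = 10*s^2 - 6*s + w*(2 - 2*s) - 4
(3) = 27*a^2 + a*(12*w + 24) + w^2 + 4*w + 4
(4) = d^2*y + d*(y^2 - y) - 3*y^2 - 6*y
(5) = 0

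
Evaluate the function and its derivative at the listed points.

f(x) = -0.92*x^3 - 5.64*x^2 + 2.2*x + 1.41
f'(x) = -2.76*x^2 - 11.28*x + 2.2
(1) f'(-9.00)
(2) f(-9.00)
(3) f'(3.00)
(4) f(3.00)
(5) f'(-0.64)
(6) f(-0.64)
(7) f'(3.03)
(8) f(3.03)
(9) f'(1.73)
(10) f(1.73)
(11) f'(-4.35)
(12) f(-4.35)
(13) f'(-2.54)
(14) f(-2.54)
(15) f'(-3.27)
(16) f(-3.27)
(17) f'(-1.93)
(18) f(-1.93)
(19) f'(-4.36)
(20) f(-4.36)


(1) = -119.84
(2) = 195.45
(3) = -56.48
(4) = -67.59
(5) = 8.29
(6) = -2.07
(7) = -57.32
(8) = -69.30
(9) = -25.57
(10) = -16.43
(11) = -0.96
(12) = -39.16
(13) = 13.04
(14) = -25.49
(15) = 9.57
(16) = -33.92
(17) = 13.69
(18) = -17.23
(19) = -1.09
(20) = -39.14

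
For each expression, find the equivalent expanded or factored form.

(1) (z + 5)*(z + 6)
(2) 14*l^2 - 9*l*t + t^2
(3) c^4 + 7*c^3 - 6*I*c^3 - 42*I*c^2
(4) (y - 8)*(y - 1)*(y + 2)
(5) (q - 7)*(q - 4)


(1) = z^2 + 11*z + 30
(2) = (-7*l + t)*(-2*l + t)
(3) = c^2*(c + 7)*(c - 6*I)
(4) = y^3 - 7*y^2 - 10*y + 16
(5) = q^2 - 11*q + 28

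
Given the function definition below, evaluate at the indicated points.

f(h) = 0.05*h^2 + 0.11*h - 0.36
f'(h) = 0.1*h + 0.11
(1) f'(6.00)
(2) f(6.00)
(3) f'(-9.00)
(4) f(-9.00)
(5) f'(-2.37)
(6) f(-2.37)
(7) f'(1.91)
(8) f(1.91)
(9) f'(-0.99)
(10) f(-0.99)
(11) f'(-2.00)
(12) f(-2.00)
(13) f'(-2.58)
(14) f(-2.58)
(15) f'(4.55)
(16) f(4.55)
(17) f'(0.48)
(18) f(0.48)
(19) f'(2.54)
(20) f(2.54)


(1) = 0.71
(2) = 2.10
(3) = -0.79
(4) = 2.70
(5) = -0.13
(6) = -0.34
(7) = 0.30
(8) = 0.03
(9) = 0.01
(10) = -0.42
(11) = -0.09
(12) = -0.38
(13) = -0.15
(14) = -0.31
(15) = 0.57
(16) = 1.18
(17) = 0.16
(18) = -0.30
(19) = 0.36
(20) = 0.24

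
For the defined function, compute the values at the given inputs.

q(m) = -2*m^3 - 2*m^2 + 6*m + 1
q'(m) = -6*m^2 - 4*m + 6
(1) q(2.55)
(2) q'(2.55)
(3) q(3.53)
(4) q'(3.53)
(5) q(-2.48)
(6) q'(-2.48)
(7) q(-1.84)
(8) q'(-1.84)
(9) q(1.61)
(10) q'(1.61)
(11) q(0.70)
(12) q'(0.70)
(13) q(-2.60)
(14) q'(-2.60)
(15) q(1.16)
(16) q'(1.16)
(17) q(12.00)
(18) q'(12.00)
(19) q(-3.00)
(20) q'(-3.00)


(1) = -29.87
(2) = -43.22
(3) = -90.72
(4) = -82.89
(5) = 4.33
(6) = -20.98
(7) = -4.35
(8) = -6.95
(9) = -2.87
(10) = -15.99
(11) = 3.53
(12) = 0.26
(13) = 7.03
(14) = -24.16
(15) = 2.15
(16) = -6.71
(17) = -3671.00
(18) = -906.00
(19) = 19.00
(20) = -36.00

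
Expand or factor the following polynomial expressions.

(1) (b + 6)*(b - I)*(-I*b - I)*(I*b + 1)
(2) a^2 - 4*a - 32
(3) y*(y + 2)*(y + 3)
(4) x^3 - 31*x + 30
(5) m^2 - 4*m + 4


(1) = b^4 + 7*b^3 - 2*I*b^3 + 5*b^2 - 14*I*b^2 - 7*b - 12*I*b - 6
(2) = (a - 8)*(a + 4)
(3) = y^3 + 5*y^2 + 6*y
(4) = (x - 5)*(x - 1)*(x + 6)
(5) = (m - 2)^2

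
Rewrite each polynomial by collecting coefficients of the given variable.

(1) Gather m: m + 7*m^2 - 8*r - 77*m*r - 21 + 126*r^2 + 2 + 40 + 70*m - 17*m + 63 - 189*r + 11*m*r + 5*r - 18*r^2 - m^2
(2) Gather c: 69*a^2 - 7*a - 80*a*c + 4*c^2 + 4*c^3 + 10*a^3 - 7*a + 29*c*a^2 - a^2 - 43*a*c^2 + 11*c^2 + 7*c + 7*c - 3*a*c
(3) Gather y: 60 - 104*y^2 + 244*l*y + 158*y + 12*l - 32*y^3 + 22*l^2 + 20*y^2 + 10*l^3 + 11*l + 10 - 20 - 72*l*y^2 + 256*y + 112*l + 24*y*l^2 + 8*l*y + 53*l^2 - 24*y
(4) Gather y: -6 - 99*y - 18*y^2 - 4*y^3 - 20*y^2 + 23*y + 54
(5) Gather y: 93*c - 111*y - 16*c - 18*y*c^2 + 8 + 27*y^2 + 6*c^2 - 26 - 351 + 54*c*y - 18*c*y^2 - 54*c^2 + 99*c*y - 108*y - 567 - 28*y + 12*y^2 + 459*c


(1) = 6*m^2 + m*(54 - 66*r) + 108*r^2 - 192*r + 84
(2) = 10*a^3 + 68*a^2 - 14*a + 4*c^3 + c^2*(15 - 43*a) + c*(29*a^2 - 83*a + 14)
(3) = 10*l^3 + 75*l^2 + 135*l - 32*y^3 + y^2*(-72*l - 84) + y*(24*l^2 + 252*l + 390) + 50
(4) = -4*y^3 - 38*y^2 - 76*y + 48
(5) = -48*c^2 + 536*c + y^2*(39 - 18*c) + y*(-18*c^2 + 153*c - 247) - 936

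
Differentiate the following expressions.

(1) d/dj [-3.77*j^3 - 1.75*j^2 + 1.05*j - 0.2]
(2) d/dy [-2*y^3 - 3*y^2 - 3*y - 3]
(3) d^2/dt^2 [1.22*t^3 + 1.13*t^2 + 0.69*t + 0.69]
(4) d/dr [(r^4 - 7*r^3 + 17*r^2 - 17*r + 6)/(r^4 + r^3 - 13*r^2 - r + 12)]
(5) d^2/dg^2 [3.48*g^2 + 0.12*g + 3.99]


(1) = -11.31*j^2 - 3.5*j + 1.05
(2) = -6*y^2 - 6*y - 3
(3) = 7.32*t + 2.26
(4) = 2*(4*r^2 + 2*r - 11)/(r^4 + 10*r^3 + 33*r^2 + 40*r + 16)
(5) = 6.96000000000000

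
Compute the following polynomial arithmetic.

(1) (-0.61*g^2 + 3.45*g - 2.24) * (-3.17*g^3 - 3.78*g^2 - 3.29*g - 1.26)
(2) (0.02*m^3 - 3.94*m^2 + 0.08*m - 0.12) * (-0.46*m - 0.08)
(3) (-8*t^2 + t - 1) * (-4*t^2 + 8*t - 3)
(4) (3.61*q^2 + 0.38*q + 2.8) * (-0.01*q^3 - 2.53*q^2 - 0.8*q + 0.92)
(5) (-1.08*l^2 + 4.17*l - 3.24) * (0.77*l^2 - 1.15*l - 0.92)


(1) = 1.9337*g^5 - 8.6307*g^4 - 3.9333*g^3 - 2.1147*g^2 + 3.0226*g + 2.8224
(2) = -0.0092*m^4 + 1.8108*m^3 + 0.2784*m^2 + 0.0488*m + 0.0096
(3) = 32*t^4 - 68*t^3 + 36*t^2 - 11*t + 3
(4) = -0.0361*q^5 - 9.1371*q^4 - 3.8774*q^3 - 4.0668*q^2 - 1.8904*q + 2.576
(5) = -0.8316*l^4 + 4.4529*l^3 - 6.2967*l^2 - 0.1104*l + 2.9808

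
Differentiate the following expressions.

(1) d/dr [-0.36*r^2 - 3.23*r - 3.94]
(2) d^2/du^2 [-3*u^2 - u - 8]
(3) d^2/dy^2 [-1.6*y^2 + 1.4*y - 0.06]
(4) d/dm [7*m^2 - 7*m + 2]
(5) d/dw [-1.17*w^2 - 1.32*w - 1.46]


(1) = -0.72*r - 3.23
(2) = -6
(3) = -3.20000000000000
(4) = 14*m - 7
(5) = -2.34*w - 1.32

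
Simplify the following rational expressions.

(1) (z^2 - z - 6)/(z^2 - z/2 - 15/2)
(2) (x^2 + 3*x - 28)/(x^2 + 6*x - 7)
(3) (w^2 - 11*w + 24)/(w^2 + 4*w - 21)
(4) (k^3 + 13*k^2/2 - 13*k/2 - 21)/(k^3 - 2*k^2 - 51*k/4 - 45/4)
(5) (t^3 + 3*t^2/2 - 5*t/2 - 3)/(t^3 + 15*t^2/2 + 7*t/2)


(1) = (2*z + 4)/(2*z + 5)
(2) = (x - 4)/(x - 1)
(3) = (w - 8)/(w + 7)
(4) = (2*k^2 + 10*k - 28)/(2*k^2 - 7*k - 15)
(5) = (2*t^3 + 3*t^2 - 5*t - 6)/(2*t^3 + 15*t^2 + 7*t)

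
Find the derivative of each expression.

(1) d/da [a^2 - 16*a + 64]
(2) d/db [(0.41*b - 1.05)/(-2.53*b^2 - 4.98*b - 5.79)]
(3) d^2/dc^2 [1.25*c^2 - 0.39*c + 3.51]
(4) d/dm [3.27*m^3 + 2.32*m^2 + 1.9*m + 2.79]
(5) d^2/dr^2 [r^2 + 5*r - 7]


(1) = 2*a - 16
(2) = (1.0373*b^2 - 5.313*b - 7.6029)/(6.4009*b^4 + 25.1988*b^3 + 54.0978*b^2 + 57.6684*b + 33.5241)
(3) = 2.50000000000000
(4) = 9.81*m^2 + 4.64*m + 1.9
(5) = 2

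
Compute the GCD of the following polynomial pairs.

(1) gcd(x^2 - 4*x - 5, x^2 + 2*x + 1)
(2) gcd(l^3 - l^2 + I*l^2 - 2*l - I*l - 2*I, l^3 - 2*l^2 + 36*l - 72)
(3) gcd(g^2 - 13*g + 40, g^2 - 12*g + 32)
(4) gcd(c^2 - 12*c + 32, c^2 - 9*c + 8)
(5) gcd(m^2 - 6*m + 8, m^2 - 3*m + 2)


(1) = x + 1
(2) = l - 2
(3) = g - 8
(4) = gcd((c - 8)*(c - 4), (c - 8)*(c - 1)) = c - 8
(5) = m - 2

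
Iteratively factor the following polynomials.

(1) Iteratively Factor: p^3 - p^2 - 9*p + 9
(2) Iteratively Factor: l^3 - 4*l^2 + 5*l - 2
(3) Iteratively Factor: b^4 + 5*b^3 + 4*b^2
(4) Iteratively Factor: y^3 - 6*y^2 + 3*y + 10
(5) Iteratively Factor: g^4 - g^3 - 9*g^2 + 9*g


(1) = (p - 1)*(p^2 - 9) = (p - 3)*(p - 1)*(p + 3)
(2) = (l - 2)*(l^2 - 2*l + 1) = (l - 2)*(l - 1)*(l - 1)
(3) = (b + 1)*(b^3 + 4*b^2) = (b + 1)*(b + 4)*(b^2) = b*(b + 1)*(b + 4)*(b)
(4) = (y - 2)*(y^2 - 4*y - 5) = (y - 5)*(y - 2)*(y + 1)
(5) = (g - 1)*(g^3 - 9*g) = g*(g - 1)*(g^2 - 9) = g*(g - 1)*(g + 3)*(g - 3)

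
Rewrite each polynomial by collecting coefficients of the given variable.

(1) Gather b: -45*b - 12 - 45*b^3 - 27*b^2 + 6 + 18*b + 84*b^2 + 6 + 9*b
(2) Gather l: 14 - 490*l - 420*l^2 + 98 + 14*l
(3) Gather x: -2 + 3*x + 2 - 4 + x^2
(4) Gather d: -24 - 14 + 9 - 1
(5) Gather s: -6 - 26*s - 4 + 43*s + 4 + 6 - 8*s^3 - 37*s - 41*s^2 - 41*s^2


(1) = -45*b^3 + 57*b^2 - 18*b
(2) = -420*l^2 - 476*l + 112
(3) = x^2 + 3*x - 4
(4) = -30
(5) = -8*s^3 - 82*s^2 - 20*s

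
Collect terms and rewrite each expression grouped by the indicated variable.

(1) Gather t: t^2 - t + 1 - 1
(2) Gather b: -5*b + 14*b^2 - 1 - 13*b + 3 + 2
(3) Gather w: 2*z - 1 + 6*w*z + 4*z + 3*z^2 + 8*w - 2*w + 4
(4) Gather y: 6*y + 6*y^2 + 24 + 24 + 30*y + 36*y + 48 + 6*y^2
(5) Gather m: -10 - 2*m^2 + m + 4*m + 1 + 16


(1) = t^2 - t
(2) = 14*b^2 - 18*b + 4
(3) = w*(6*z + 6) + 3*z^2 + 6*z + 3
(4) = 12*y^2 + 72*y + 96
(5) = -2*m^2 + 5*m + 7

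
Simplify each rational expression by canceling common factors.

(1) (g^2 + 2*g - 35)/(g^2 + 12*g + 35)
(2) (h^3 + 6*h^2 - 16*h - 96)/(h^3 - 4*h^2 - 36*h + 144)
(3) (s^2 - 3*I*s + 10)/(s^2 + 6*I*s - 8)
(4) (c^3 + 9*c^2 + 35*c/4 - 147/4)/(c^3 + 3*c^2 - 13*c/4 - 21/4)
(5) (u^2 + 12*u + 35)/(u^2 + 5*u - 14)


(1) = (g - 5)/(g + 5)
(2) = (h + 4)/(h - 6)
(3) = (s - 5*I)/(s + 4*I)
(4) = (c + 7)/(c + 1)
(5) = (u + 5)/(u - 2)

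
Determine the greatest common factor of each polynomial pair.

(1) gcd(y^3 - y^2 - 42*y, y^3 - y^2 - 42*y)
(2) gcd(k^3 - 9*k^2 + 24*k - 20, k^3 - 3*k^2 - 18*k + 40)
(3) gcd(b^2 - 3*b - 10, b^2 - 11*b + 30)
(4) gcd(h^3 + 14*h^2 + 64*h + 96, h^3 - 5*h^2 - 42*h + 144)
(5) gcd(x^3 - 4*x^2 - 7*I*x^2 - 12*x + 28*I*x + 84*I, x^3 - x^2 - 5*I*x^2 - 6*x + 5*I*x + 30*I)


(1) = y^3 - y^2 - 42*y
(2) = gcd((k - 5)*(k - 2)^2, (k - 5)*(k - 2)*(k + 4)) = k^2 - 7*k + 10
(3) = b - 5
(4) = h + 6
(5) = x + 2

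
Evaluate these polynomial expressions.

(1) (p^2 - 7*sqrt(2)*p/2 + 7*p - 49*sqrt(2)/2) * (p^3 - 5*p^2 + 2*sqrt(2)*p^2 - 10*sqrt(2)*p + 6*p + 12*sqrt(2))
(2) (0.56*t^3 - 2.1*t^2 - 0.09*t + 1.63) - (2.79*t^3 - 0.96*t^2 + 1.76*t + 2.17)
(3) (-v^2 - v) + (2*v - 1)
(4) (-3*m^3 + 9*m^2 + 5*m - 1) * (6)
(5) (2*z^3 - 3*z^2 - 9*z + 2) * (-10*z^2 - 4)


(1) = p^5 - 3*sqrt(2)*p^4/2 + 2*p^4 - 43*p^3 - 3*sqrt(2)*p^3 + 14*p^2 + 87*sqrt(2)*p^2/2 - 63*sqrt(2)*p + 406*p - 588
(2) = -2.23*t^3 - 1.14*t^2 - 1.85*t - 0.54
(3) = -v^2 + v - 1
(4) = -18*m^3 + 54*m^2 + 30*m - 6
(5) = -20*z^5 + 30*z^4 + 82*z^3 - 8*z^2 + 36*z - 8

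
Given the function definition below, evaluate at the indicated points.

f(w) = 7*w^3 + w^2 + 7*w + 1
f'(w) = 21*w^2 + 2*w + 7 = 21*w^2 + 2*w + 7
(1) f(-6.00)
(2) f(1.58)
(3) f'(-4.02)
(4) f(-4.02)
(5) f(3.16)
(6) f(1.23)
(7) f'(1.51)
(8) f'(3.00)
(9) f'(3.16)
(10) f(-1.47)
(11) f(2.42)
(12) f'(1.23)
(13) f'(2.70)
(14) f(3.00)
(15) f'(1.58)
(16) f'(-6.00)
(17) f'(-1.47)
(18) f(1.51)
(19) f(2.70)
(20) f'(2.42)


(1) = -1517.00
(2) = 42.17
(3) = 338.33
(4) = -465.73
(5) = 253.99
(6) = 24.15
(7) = 57.90
(8) = 202.00
(9) = 223.02
(10) = -29.36
(11) = 123.00
(12) = 41.23
(13) = 165.49
(14) = 220.00
(15) = 62.58
(16) = 751.00
(17) = 49.44
(18) = 37.95
(19) = 164.97
(20) = 134.82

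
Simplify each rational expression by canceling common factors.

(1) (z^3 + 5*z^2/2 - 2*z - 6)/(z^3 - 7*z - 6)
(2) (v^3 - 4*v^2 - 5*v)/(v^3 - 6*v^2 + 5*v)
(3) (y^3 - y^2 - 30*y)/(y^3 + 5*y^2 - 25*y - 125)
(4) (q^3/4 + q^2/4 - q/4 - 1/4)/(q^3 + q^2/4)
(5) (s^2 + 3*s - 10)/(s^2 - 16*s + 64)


(1) = (2*z^2 + z - 6)/(2*z^2 - 4*z - 6)
(2) = (v + 1)/(v - 1)
(3) = (y^2 - 6*y)/(y^2 - 25)
(4) = (q^3 + q^2 - q - 1)/(4*q^3 + q^2)
(5) = (s^2 + 3*s - 10)/(s^2 - 16*s + 64)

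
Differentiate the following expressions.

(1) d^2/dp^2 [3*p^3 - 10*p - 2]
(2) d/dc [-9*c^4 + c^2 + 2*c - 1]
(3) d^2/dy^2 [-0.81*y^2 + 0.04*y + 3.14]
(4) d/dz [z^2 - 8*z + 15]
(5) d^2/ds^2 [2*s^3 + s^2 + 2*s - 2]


(1) = 18*p
(2) = -36*c^3 + 2*c + 2
(3) = -1.62000000000000
(4) = 2*z - 8
(5) = 12*s + 2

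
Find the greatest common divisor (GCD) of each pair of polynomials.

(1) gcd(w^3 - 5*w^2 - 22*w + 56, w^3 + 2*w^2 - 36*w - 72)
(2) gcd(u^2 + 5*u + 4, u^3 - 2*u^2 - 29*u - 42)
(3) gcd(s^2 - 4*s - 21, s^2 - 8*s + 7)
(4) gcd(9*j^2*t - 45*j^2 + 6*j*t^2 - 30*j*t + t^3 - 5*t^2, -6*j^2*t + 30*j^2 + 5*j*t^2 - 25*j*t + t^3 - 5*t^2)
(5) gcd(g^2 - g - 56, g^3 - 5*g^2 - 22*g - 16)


(1) = 1
(2) = 1
(3) = s - 7
(4) = t - 5
(5) = g - 8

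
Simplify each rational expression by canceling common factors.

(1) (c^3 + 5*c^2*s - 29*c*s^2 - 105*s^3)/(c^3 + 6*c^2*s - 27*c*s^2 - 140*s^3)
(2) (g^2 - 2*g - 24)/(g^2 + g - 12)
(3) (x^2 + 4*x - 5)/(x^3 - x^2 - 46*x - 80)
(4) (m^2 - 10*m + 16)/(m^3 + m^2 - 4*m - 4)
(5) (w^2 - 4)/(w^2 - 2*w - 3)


(1) = (c + 3*s)/(c + 4*s)
(2) = (g - 6)/(g - 3)
(3) = (x - 1)/(x^2 - 6*x - 16)
(4) = (m - 8)/(m^2 + 3*m + 2)
(5) = (w^2 - 4)/(w^2 - 2*w - 3)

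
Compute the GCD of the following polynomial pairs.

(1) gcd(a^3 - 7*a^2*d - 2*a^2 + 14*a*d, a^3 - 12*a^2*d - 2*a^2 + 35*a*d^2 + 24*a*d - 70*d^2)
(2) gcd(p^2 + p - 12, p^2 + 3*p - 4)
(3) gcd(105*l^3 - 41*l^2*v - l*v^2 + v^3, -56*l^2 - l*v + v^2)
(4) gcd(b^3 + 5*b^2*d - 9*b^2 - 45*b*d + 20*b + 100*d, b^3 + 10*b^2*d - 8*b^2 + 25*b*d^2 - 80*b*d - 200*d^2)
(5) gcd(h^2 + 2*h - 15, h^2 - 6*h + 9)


(1) = a^2 - 7*a*d - 2*a + 14*d
(2) = p + 4
(3) = 7*l + v
(4) = gcd((b - 5)*(b - 4)*(b + 5*d), (b - 8)*(b + 5*d)^2) = b + 5*d
(5) = h - 3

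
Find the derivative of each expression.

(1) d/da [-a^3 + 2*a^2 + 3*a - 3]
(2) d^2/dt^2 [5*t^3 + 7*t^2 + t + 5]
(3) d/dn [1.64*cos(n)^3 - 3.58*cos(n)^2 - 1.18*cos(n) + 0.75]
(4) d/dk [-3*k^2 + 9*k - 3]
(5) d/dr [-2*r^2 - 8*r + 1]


(1) = -3*a^2 + 4*a + 3
(2) = 30*t + 14
(3) = (-4.92*cos(n)^2 + 7.16*cos(n) + 1.18)*sin(n)
(4) = 9 - 6*k
(5) = -4*r - 8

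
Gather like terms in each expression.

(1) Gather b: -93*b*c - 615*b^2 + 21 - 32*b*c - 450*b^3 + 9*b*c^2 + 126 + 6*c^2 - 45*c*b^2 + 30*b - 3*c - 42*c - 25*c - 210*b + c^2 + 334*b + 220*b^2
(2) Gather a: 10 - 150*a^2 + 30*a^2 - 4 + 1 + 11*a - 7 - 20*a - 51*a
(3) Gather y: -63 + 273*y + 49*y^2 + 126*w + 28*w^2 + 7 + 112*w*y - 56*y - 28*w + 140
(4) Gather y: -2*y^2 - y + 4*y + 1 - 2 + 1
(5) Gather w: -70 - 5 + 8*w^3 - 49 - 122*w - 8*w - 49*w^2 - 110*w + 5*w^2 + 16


(1) = -450*b^3 + b^2*(-45*c - 395) + b*(9*c^2 - 125*c + 154) + 7*c^2 - 70*c + 147
(2) = -120*a^2 - 60*a
(3) = 28*w^2 + 98*w + 49*y^2 + y*(112*w + 217) + 84
(4) = -2*y^2 + 3*y
(5) = 8*w^3 - 44*w^2 - 240*w - 108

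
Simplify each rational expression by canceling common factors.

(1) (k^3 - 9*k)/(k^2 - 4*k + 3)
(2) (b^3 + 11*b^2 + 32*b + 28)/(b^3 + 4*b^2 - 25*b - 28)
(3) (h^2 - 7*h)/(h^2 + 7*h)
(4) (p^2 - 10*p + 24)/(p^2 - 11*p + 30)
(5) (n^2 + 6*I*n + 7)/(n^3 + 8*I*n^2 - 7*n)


(1) = (k^2 + 3*k)/(k - 1)
(2) = (b^2 + 4*b + 4)/(b^2 - 3*b - 4)
(3) = (h - 7)/(h + 7)
(4) = (p - 4)/(p - 5)
(5) = (n - I)/(n^2 + I*n)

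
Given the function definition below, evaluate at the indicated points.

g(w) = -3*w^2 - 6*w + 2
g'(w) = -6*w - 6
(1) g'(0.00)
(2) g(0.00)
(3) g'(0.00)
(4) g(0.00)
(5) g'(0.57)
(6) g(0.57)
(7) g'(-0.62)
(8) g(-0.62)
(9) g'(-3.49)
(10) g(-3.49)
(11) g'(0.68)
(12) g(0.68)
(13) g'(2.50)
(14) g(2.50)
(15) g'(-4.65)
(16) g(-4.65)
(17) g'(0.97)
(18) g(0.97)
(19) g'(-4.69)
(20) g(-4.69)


(1) = -6.00
(2) = 2.00
(3) = -6.00
(4) = 2.00
(5) = -9.42
(6) = -2.39
(7) = -2.28
(8) = 4.57
(9) = 14.94
(10) = -13.60
(11) = -10.08
(12) = -3.47
(13) = -21.00
(14) = -31.75
(15) = 21.90
(16) = -34.97
(17) = -11.82
(18) = -6.64
(19) = 22.14
(20) = -35.85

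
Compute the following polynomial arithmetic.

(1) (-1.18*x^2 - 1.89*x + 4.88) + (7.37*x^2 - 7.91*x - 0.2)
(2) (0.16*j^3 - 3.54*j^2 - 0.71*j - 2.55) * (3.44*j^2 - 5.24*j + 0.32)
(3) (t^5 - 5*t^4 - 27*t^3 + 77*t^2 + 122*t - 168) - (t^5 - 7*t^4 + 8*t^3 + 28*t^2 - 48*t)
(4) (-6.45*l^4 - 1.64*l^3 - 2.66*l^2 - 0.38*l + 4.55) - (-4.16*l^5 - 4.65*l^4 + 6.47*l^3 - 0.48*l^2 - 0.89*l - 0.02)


(1) = 6.19*x^2 - 9.8*x + 4.68
(2) = 0.5504*j^5 - 13.016*j^4 + 16.1584*j^3 - 6.1844*j^2 + 13.1348*j - 0.816
(3) = 2*t^4 - 35*t^3 + 49*t^2 + 170*t - 168
(4) = 4.16*l^5 - 1.8*l^4 - 8.11*l^3 - 2.18*l^2 + 0.51*l + 4.57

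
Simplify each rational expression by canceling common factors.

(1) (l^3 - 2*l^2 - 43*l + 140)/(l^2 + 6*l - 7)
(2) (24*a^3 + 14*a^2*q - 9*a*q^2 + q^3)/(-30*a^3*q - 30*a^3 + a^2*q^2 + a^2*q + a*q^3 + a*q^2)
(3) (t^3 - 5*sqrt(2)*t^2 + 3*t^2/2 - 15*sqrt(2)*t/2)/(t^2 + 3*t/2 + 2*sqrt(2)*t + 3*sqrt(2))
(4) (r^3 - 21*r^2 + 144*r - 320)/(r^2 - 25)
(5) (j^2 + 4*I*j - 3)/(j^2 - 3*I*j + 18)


(1) = (l^2 - 9*l + 20)/(l - 1)
(2) = (24*a^3 + 14*a^2*q - 9*a*q^2 + q^3)/(-30*a^3*q - 30*a^3 + a^2*q^2 + a^2*q + a*q^3 + a*q^2)
(3) = (4*t^2 - 20*sqrt(2)*t)/(4*t + 8*sqrt(2))
(4) = (r^2 - 16*r + 64)/(r + 5)
(5) = (j + I)/(j - 6*I)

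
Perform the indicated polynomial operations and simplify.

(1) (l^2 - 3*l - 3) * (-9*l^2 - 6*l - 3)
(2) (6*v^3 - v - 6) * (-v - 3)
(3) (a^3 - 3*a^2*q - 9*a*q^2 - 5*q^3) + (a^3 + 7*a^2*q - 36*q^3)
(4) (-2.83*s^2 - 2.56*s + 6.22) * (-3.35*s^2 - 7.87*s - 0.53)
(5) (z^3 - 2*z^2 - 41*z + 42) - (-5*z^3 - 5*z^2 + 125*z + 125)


(1) = -9*l^4 + 21*l^3 + 42*l^2 + 27*l + 9
(2) = -6*v^4 - 18*v^3 + v^2 + 9*v + 18
(3) = 2*a^3 + 4*a^2*q - 9*a*q^2 - 41*q^3
(4) = 9.4805*s^4 + 30.8481*s^3 + 0.8101*s^2 - 47.5946*s - 3.2966
(5) = 6*z^3 + 3*z^2 - 166*z - 83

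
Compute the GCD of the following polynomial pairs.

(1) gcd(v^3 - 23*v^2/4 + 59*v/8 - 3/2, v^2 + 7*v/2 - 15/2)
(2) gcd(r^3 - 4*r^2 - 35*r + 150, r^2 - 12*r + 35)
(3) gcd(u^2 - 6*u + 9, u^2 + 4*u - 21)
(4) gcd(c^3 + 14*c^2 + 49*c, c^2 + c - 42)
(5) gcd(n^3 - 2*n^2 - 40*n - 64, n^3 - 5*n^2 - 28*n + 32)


(1) = v - 3/2
(2) = gcd((r - 5)^2*(r + 6), (r - 7)*(r - 5)) = r - 5
(3) = gcd((u - 3)^2, (u - 3)*(u + 7)) = u - 3
(4) = gcd(c*(c + 7)^2, (c - 6)*(c + 7)) = c + 7
(5) = gcd((n - 8)*(n + 2)*(n + 4), (n - 8)*(n - 1)*(n + 4)) = n^2 - 4*n - 32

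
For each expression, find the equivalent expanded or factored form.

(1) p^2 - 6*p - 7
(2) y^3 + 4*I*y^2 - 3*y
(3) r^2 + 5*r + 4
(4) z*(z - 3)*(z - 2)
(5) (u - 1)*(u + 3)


(1) = (p - 7)*(p + 1)
(2) = y*(y + I)*(y + 3*I)
(3) = (r + 1)*(r + 4)
(4) = z^3 - 5*z^2 + 6*z
(5) = u^2 + 2*u - 3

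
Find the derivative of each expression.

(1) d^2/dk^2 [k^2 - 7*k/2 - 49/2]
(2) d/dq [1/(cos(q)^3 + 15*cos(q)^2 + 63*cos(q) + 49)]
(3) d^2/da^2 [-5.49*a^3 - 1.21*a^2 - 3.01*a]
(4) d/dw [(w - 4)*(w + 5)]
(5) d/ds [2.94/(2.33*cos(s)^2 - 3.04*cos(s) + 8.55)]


(1) = 2
(2) = 3*(cos(q) + 3)*sin(q)/((cos(q) + 1)^2*(cos(q) + 7)^3)
(3) = -32.94*a - 2.42
(4) = 2*w + 1
(5) = (13.7004*cos(s) - 8.9376)*sin(s)/(2.33*cos(s)^2 - 3.04*cos(s) + 8.55)^2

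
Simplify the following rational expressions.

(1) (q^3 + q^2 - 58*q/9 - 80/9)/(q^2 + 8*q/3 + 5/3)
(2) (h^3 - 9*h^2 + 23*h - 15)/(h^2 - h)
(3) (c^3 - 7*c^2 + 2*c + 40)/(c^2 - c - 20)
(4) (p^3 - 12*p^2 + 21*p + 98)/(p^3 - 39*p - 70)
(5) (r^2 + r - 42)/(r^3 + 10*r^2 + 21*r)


(1) = (3*q^2 - 2*q - 16)/(3*q + 3)
(2) = (h^2 - 8*h + 15)/h
(3) = (c^2 - 2*c - 8)/(c + 4)
(4) = (p - 7)/(p + 5)
(5) = (r - 6)/(r^2 + 3*r)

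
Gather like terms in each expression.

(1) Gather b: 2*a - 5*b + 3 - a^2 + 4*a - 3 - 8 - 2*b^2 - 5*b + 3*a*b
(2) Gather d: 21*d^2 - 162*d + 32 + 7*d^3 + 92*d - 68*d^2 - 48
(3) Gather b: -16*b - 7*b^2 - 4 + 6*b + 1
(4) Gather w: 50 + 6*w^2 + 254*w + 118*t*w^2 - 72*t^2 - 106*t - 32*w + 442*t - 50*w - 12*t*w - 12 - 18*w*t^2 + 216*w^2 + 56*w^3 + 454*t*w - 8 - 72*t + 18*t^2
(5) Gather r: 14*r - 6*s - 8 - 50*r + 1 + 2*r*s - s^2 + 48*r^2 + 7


(1) = -a^2 + 6*a - 2*b^2 + b*(3*a - 10) - 8
(2) = 7*d^3 - 47*d^2 - 70*d - 16
(3) = -7*b^2 - 10*b - 3
(4) = -54*t^2 + 264*t + 56*w^3 + w^2*(118*t + 222) + w*(-18*t^2 + 442*t + 172) + 30
(5) = 48*r^2 + r*(2*s - 36) - s^2 - 6*s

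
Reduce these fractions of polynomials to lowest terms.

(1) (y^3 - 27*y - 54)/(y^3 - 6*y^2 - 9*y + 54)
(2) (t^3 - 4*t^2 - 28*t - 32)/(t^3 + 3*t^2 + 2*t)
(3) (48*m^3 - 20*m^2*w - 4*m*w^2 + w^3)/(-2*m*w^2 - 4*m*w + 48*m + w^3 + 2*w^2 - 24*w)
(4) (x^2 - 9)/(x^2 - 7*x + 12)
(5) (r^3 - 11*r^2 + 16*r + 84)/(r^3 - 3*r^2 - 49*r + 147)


(1) = (y + 3)/(y - 3)
(2) = (t^2 - 6*t - 16)/(t^2 + t)
(3) = (-24*m^2 - 2*m*w + w^2)/(w^2 + 2*w - 24)
(4) = (x + 3)/(x - 4)
(5) = (r^2 - 4*r - 12)/(r^2 + 4*r - 21)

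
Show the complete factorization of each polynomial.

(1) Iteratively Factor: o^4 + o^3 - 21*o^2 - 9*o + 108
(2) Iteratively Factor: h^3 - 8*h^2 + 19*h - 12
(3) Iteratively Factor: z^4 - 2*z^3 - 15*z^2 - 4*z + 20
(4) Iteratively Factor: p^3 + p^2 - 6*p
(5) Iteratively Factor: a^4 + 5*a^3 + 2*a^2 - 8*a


(1) = (o + 4)*(o^3 - 3*o^2 - 9*o + 27) = (o - 3)*(o + 4)*(o^2 - 9) = (o - 3)^2*(o + 4)*(o + 3)
(2) = (h - 1)*(h^2 - 7*h + 12) = (h - 3)*(h - 1)*(h - 4)
(3) = (z + 2)*(z^3 - 4*z^2 - 7*z + 10) = (z - 5)*(z + 2)*(z^2 + z - 2) = (z - 5)*(z - 1)*(z + 2)*(z + 2)
(4) = (p)*(p^2 + p - 6) = p*(p - 2)*(p + 3)
(5) = (a + 2)*(a^3 + 3*a^2 - 4*a) = a*(a + 2)*(a^2 + 3*a - 4) = a*(a - 1)*(a + 2)*(a + 4)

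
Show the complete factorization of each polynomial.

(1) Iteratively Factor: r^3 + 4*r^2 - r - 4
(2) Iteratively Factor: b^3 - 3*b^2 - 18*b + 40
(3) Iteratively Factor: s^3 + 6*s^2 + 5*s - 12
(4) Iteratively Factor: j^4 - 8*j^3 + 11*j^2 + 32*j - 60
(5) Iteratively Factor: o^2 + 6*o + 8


(1) = (r + 1)*(r^2 + 3*r - 4) = (r + 1)*(r + 4)*(r - 1)
(2) = (b + 4)*(b^2 - 7*b + 10) = (b - 2)*(b + 4)*(b - 5)
(3) = (s - 1)*(s^2 + 7*s + 12) = (s - 1)*(s + 4)*(s + 3)
(4) = (j + 2)*(j^3 - 10*j^2 + 31*j - 30) = (j - 5)*(j + 2)*(j^2 - 5*j + 6) = (j - 5)*(j - 3)*(j + 2)*(j - 2)
(5) = (o + 4)*(o + 2)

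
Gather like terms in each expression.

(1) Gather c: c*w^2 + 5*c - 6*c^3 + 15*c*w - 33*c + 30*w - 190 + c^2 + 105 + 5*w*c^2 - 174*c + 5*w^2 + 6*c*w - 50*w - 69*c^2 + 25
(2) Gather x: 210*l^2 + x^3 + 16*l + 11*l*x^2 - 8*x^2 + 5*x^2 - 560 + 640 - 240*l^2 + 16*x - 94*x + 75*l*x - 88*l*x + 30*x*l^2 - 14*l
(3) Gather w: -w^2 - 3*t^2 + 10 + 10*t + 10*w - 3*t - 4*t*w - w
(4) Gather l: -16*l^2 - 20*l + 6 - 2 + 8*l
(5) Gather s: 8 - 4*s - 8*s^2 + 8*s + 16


(1) = -6*c^3 + c^2*(5*w - 68) + c*(w^2 + 21*w - 202) + 5*w^2 - 20*w - 60
(2) = -30*l^2 + 2*l + x^3 + x^2*(11*l - 3) + x*(30*l^2 - 13*l - 78) + 80
(3) = -3*t^2 + 7*t - w^2 + w*(9 - 4*t) + 10
(4) = -16*l^2 - 12*l + 4
(5) = -8*s^2 + 4*s + 24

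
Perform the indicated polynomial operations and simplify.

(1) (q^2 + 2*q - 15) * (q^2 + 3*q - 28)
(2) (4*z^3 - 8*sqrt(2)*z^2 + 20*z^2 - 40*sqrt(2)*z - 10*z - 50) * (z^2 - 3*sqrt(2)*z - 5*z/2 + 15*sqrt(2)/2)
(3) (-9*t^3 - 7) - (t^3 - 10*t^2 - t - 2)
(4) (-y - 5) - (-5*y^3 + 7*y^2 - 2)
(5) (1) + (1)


(1) = q^4 + 5*q^3 - 37*q^2 - 101*q + 420
(2) = 4*z^5 - 20*sqrt(2)*z^4 + 10*z^4 - 50*sqrt(2)*z^3 - 12*z^3 + 95*z^2 + 280*sqrt(2)*z^2 - 475*z + 75*sqrt(2)*z - 375*sqrt(2)
(3) = -10*t^3 + 10*t^2 + t - 5
(4) = 5*y^3 - 7*y^2 - y - 3
(5) = 2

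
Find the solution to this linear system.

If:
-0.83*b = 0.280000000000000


Then:
b = -0.34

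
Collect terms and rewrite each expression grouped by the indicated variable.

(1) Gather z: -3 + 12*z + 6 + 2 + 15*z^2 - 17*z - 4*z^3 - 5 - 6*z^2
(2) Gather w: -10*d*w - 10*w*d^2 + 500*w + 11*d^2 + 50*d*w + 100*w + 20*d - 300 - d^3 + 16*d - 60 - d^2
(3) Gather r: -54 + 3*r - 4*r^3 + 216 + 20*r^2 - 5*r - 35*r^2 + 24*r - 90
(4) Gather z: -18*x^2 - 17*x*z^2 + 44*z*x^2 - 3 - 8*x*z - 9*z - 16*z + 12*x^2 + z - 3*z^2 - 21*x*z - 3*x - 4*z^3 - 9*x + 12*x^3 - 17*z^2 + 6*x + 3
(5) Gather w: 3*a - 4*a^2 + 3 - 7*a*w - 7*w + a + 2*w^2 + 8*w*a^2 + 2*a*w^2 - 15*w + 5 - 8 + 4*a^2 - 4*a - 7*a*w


(1) = -4*z^3 + 9*z^2 - 5*z
(2) = -d^3 + 10*d^2 + 36*d + w*(-10*d^2 + 40*d + 600) - 360
(3) = -4*r^3 - 15*r^2 + 22*r + 72
(4) = 12*x^3 - 6*x^2 - 6*x - 4*z^3 + z^2*(-17*x - 20) + z*(44*x^2 - 29*x - 24)
(5) = w^2*(2*a + 2) + w*(8*a^2 - 14*a - 22)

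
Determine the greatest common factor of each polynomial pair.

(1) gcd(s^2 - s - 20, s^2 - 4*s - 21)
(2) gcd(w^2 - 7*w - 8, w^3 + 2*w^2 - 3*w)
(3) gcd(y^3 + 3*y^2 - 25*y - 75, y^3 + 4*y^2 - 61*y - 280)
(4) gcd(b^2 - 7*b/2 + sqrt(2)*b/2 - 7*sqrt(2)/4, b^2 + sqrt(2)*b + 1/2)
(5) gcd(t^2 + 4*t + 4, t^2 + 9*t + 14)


(1) = gcd((s - 5)*(s + 4), (s - 7)*(s + 3)) = 1
(2) = gcd((w - 8)*(w + 1), w*(w - 1)*(w + 3)) = 1
(3) = gcd((y - 5)*(y + 3)*(y + 5), (y - 8)*(y + 5)*(y + 7)) = y + 5
(4) = gcd((b - 7/2)*(b + sqrt(2)/2), (b + sqrt(2)/2)^2) = b + sqrt(2)/2
(5) = gcd((t + 2)^2, (t + 2)*(t + 7)) = t + 2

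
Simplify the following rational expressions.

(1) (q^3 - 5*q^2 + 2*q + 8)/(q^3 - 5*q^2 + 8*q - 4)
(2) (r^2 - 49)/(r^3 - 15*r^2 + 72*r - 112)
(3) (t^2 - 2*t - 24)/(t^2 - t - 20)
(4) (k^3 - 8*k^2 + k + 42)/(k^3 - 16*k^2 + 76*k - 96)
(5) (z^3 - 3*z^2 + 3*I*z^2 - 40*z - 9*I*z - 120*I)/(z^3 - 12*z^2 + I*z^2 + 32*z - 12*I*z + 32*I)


(1) = (q^2 - 3*q - 4)/(q^2 - 3*q + 2)
(2) = (r + 7)/(r^2 - 8*r + 16)
(3) = (t - 6)/(t - 5)
(4) = (k^3 - 8*k^2 + k + 42)/(k^3 - 16*k^2 + 76*k - 96)
(5) = (z^2 + z*(5 + 3*I) + 15*I)/(z^2 + z*(-4 + I) - 4*I)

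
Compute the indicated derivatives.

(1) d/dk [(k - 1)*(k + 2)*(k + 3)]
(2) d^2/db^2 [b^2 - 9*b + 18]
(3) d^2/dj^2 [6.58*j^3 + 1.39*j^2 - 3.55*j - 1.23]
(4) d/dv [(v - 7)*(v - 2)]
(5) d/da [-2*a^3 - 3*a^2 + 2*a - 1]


(1) = 3*k^2 + 8*k + 1
(2) = 2
(3) = 39.48*j + 2.78
(4) = 2*v - 9
(5) = -6*a^2 - 6*a + 2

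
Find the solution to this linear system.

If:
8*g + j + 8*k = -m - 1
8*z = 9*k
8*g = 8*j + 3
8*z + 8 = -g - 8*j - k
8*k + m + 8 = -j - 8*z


Then:
g = 25/161
j = -283/1288
k = -103/161
m = 3987/1288
z = -927/1288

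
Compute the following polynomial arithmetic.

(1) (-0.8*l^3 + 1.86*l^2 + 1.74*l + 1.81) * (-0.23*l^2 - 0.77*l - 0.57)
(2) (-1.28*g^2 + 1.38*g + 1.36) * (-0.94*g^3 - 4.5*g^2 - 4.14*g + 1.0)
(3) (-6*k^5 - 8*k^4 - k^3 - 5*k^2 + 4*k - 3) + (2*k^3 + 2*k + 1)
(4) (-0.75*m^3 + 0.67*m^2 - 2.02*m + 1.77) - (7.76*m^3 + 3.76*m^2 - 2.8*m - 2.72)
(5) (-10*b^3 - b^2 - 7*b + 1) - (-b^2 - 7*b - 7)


(1) = 0.184*l^5 + 0.1882*l^4 - 1.3764*l^3 - 2.8163*l^2 - 2.3855*l - 1.0317
(2) = 1.2032*g^5 + 4.4628*g^4 - 2.1892*g^3 - 13.1132*g^2 - 4.2504*g + 1.36
(3) = -6*k^5 - 8*k^4 + k^3 - 5*k^2 + 6*k - 2
(4) = -8.51*m^3 - 3.09*m^2 + 0.78*m + 4.49
(5) = 8 - 10*b^3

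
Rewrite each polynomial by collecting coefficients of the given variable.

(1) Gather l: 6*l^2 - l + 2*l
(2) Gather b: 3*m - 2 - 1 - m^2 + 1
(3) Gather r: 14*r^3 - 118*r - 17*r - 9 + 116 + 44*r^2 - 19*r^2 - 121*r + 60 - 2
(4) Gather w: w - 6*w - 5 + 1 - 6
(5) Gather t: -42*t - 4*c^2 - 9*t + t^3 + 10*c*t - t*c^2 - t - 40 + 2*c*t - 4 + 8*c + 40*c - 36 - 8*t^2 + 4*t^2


(1) = 6*l^2 + l
(2) = -m^2 + 3*m - 2
(3) = 14*r^3 + 25*r^2 - 256*r + 165
(4) = -5*w - 10
(5) = -4*c^2 + 48*c + t^3 - 4*t^2 + t*(-c^2 + 12*c - 52) - 80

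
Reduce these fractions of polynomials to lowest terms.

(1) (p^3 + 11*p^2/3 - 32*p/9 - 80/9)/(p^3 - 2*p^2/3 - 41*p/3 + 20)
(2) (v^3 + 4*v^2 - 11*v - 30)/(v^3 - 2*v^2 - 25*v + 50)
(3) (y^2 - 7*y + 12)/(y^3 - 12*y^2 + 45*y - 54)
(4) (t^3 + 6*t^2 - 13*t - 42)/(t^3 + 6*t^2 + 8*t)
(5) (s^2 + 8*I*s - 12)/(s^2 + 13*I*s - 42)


(1) = (3*p + 4)/(3*p - 9)
(2) = (v^2 - v - 6)/(v^2 - 7*v + 10)
(3) = (y - 4)/(y^2 - 9*y + 18)
(4) = (t^2 + 4*t - 21)/(t^2 + 4*t)
(5) = (s + 2*I)/(s + 7*I)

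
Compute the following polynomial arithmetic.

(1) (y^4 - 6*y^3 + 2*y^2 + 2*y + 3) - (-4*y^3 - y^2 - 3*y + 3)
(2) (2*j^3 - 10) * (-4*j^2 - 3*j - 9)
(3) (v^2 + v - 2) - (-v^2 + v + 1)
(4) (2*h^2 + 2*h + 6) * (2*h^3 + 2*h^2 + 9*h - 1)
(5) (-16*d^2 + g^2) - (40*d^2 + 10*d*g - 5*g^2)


(1) = y^4 - 2*y^3 + 3*y^2 + 5*y
(2) = -8*j^5 - 6*j^4 - 18*j^3 + 40*j^2 + 30*j + 90
(3) = 2*v^2 - 3
(4) = 4*h^5 + 8*h^4 + 34*h^3 + 28*h^2 + 52*h - 6
(5) = -56*d^2 - 10*d*g + 6*g^2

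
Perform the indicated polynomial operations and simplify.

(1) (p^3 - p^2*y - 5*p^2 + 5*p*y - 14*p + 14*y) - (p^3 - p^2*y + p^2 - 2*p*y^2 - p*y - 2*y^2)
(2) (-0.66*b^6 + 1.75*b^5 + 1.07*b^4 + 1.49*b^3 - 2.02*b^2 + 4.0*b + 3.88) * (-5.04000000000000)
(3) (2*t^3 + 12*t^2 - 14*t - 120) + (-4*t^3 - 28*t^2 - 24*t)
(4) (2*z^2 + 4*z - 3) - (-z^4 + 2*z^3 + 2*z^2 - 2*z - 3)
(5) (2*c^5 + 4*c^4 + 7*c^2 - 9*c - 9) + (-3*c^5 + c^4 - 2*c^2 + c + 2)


(1) = -6*p^2 + 2*p*y^2 + 6*p*y - 14*p + 2*y^2 + 14*y
(2) = 3.3264*b^6 - 8.82*b^5 - 5.3928*b^4 - 7.5096*b^3 + 10.1808*b^2 - 20.16*b - 19.5552
(3) = -2*t^3 - 16*t^2 - 38*t - 120
(4) = z^4 - 2*z^3 + 6*z
(5) = -c^5 + 5*c^4 + 5*c^2 - 8*c - 7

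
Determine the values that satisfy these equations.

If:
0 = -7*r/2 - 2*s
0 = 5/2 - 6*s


Then:
r = -5/21
s = 5/12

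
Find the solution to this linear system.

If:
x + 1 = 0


Then:
x = -1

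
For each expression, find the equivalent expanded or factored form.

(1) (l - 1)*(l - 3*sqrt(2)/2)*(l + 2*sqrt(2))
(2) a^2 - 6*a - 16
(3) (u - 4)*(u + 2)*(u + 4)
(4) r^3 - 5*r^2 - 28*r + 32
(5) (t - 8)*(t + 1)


(1) = l^3 - l^2 + sqrt(2)*l^2/2 - 6*l - sqrt(2)*l/2 + 6
(2) = (a - 8)*(a + 2)
(3) = u^3 + 2*u^2 - 16*u - 32
(4) = (r - 8)*(r - 1)*(r + 4)
(5) = t^2 - 7*t - 8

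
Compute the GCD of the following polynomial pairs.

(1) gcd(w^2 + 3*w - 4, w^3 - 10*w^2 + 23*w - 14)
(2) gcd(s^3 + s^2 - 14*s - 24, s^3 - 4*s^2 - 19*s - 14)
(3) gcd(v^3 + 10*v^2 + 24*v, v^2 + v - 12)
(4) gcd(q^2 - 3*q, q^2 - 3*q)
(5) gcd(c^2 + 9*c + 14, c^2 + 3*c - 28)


(1) = w - 1
(2) = gcd((s - 4)*(s + 2)*(s + 3), (s - 7)*(s + 1)*(s + 2)) = s + 2
(3) = gcd(v*(v + 4)*(v + 6), (v - 3)*(v + 4)) = v + 4
(4) = q^2 - 3*q
(5) = gcd((c + 2)*(c + 7), (c - 4)*(c + 7)) = c + 7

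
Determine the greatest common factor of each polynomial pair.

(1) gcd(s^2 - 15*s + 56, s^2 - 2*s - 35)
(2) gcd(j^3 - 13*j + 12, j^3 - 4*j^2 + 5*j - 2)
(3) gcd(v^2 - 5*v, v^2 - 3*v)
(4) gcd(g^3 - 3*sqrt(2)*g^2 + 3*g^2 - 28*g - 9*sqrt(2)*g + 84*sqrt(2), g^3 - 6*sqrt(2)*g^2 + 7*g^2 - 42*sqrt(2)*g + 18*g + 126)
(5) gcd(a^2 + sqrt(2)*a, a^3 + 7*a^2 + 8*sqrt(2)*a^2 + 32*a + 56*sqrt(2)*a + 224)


(1) = gcd((s - 8)*(s - 7), (s - 7)*(s + 5)) = s - 7
(2) = j - 1
(3) = v
(4) = g^2 + g*(7 - 3*sqrt(2)) - 21*sqrt(2)
(5) = gcd(a*(a + sqrt(2)), (a + 7)*(a + 4*sqrt(2))^2) = 1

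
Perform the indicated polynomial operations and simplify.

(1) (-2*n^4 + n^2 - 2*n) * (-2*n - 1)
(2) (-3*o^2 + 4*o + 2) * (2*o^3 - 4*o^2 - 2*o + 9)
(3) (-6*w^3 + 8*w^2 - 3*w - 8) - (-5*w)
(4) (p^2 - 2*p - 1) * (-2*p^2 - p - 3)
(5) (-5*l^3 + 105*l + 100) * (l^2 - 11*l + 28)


(1) = 4*n^5 + 2*n^4 - 2*n^3 + 3*n^2 + 2*n
(2) = -6*o^5 + 20*o^4 - 6*o^3 - 43*o^2 + 32*o + 18
(3) = -6*w^3 + 8*w^2 + 2*w - 8
(4) = -2*p^4 + 3*p^3 + p^2 + 7*p + 3
(5) = -5*l^5 + 55*l^4 - 35*l^3 - 1055*l^2 + 1840*l + 2800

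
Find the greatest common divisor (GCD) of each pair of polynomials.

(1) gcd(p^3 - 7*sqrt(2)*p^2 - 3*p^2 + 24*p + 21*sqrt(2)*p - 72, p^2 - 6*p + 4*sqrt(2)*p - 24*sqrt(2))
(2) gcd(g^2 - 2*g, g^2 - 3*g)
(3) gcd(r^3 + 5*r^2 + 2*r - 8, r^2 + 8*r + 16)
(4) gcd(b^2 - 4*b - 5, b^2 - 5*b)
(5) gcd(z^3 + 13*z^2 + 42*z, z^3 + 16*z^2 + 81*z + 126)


(1) = gcd((p - 3)*(p - 4*sqrt(2))*(p - 3*sqrt(2)), (p - 6)*(p + 4*sqrt(2))) = 1
(2) = g
(3) = gcd((r - 1)*(r + 2)*(r + 4), (r + 4)^2) = r + 4
(4) = gcd((b - 5)*(b + 1), b*(b - 5)) = b - 5
(5) = gcd(z*(z + 6)*(z + 7), (z + 3)*(z + 6)*(z + 7)) = z^2 + 13*z + 42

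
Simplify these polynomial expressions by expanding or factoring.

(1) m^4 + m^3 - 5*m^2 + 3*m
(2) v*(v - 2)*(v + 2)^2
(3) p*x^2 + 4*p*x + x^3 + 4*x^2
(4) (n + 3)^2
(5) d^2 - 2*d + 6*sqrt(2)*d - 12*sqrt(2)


(1) = m*(m - 1)^2*(m + 3)
(2) = v^4 + 2*v^3 - 4*v^2 - 8*v
(3) = x*(p + x)*(x + 4)
(4) = n^2 + 6*n + 9
(5) = (d - 2)*(d + 6*sqrt(2))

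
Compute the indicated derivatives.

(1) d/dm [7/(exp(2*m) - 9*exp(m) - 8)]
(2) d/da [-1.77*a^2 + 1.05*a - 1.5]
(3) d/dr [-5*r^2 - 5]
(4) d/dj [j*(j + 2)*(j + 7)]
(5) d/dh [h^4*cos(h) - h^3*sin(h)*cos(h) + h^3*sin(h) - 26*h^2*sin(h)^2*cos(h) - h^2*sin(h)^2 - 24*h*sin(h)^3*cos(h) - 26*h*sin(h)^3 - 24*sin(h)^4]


(1) = (63 - 14*exp(m))*exp(m)/(-exp(2*m) + 9*exp(m) + 8)^2
(2) = 1.05 - 3.54*a
(3) = -10*r
(4) = 3*j^2 + 18*j + 14
(5) = -h^4*sin(h) + 2*h^3*sin(h)^2 + 5*h^3*cos(h) - h^3 + 78*h^2*sin(h)^3 - 5*h^2*sin(h)*cos(h) - 49*h^2*sin(h) + 96*h*sin(h)^4 - 130*h*sin(h)^2*cos(h) - 74*h*sin(h)^2 - 120*sin(h)^3*cos(h) - 26*sin(h)^3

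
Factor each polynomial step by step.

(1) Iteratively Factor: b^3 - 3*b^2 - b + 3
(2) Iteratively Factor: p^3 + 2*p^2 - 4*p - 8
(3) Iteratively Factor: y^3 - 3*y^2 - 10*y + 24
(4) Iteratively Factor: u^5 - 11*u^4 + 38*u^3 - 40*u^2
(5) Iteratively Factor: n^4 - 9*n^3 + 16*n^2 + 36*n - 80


(1) = (b - 1)*(b^2 - 2*b - 3) = (b - 1)*(b + 1)*(b - 3)
(2) = (p - 2)*(p^2 + 4*p + 4) = (p - 2)*(p + 2)*(p + 2)
(3) = (y + 3)*(y^2 - 6*y + 8) = (y - 2)*(y + 3)*(y - 4)
(4) = (u - 2)*(u^4 - 9*u^3 + 20*u^2) = u*(u - 2)*(u^3 - 9*u^2 + 20*u) = u^2*(u - 2)*(u^2 - 9*u + 20) = u^2*(u - 5)*(u - 2)*(u - 4)
(5) = (n + 2)*(n^3 - 11*n^2 + 38*n - 40) = (n - 5)*(n + 2)*(n^2 - 6*n + 8) = (n - 5)*(n - 2)*(n + 2)*(n - 4)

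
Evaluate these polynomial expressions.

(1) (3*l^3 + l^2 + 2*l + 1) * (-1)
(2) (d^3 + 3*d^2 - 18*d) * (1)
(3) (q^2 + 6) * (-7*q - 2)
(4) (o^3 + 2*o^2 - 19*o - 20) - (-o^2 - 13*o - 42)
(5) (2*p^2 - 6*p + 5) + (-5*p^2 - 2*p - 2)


(1) = -3*l^3 - l^2 - 2*l - 1
(2) = d^3 + 3*d^2 - 18*d
(3) = -7*q^3 - 2*q^2 - 42*q - 12
(4) = o^3 + 3*o^2 - 6*o + 22
(5) = -3*p^2 - 8*p + 3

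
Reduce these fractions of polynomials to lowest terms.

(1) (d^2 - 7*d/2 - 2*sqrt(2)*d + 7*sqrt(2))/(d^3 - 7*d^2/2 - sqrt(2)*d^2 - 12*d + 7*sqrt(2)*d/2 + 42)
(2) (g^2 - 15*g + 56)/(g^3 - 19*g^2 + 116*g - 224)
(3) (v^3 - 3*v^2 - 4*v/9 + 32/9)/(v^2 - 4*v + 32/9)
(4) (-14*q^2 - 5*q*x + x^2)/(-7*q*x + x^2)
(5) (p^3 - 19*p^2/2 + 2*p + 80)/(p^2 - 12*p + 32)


(1) = (4*d - 8*sqrt(2))/(4*d^2 - 4*sqrt(2)*d - 48)
(2) = 1/(g - 4)
(3) = v + 1
(4) = (2*q + x)/x
(5) = p + 5/2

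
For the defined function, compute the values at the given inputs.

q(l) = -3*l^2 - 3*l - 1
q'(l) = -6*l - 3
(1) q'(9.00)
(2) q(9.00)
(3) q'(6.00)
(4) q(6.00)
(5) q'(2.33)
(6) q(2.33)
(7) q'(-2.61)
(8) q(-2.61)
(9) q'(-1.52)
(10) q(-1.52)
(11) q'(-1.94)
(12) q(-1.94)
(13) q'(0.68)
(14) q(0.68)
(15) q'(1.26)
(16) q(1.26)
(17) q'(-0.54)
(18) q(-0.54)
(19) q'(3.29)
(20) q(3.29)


(1) = -57.00
(2) = -271.00
(3) = -39.00
(4) = -127.00
(5) = -16.98
(6) = -24.28
(7) = 12.66
(8) = -13.61
(9) = 6.12
(10) = -3.37
(11) = 8.64
(12) = -6.47
(13) = -7.08
(14) = -4.43
(15) = -10.56
(16) = -9.54
(17) = 0.24
(18) = -0.25
(19) = -22.74
(20) = -43.34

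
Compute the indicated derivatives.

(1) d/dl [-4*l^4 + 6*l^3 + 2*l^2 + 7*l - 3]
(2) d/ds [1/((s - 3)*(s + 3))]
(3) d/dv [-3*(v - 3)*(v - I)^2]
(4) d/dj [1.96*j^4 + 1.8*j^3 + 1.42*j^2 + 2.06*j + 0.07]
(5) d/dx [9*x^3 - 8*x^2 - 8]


(1) = -16*l^3 + 18*l^2 + 4*l + 7
(2) = -2*s/(s^4 - 18*s^2 + 81)
(3) = 3*(v - I)*(-3*v + 6 + I)
(4) = 7.84*j^3 + 5.4*j^2 + 2.84*j + 2.06
(5) = x*(27*x - 16)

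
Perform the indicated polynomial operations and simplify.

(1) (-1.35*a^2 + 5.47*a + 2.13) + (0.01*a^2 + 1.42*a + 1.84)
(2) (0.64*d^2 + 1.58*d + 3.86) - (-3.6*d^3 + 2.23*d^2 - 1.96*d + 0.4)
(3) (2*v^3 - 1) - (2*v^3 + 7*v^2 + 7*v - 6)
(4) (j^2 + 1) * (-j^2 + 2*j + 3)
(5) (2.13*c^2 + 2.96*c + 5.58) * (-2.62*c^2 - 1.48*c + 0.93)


(1) = -1.34*a^2 + 6.89*a + 3.97
(2) = 3.6*d^3 - 1.59*d^2 + 3.54*d + 3.46
(3) = -7*v^2 - 7*v + 5
(4) = -j^4 + 2*j^3 + 2*j^2 + 2*j + 3
(5) = -5.5806*c^4 - 10.9076*c^3 - 17.0195*c^2 - 5.5056*c + 5.1894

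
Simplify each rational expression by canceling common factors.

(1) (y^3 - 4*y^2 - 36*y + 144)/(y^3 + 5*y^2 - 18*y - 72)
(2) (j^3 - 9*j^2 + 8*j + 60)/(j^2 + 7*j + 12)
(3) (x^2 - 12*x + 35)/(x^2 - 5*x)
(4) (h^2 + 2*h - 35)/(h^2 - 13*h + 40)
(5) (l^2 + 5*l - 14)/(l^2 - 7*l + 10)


(1) = (y - 6)/(y + 3)
(2) = (j^3 - 9*j^2 + 8*j + 60)/(j^2 + 7*j + 12)
(3) = (x - 7)/x
(4) = (h + 7)/(h - 8)
(5) = (l + 7)/(l - 5)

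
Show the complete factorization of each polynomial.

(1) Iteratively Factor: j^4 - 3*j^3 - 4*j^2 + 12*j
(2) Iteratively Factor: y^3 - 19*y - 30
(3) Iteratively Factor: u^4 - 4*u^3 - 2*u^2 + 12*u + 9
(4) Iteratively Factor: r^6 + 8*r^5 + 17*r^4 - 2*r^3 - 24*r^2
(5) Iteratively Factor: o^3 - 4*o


(1) = (j + 2)*(j^3 - 5*j^2 + 6*j) = j*(j + 2)*(j^2 - 5*j + 6) = j*(j - 2)*(j + 2)*(j - 3)
(2) = (y - 5)*(y^2 + 5*y + 6) = (y - 5)*(y + 2)*(y + 3)
(3) = (u - 3)*(u^3 - u^2 - 5*u - 3) = (u - 3)^2*(u^2 + 2*u + 1) = (u - 3)^2*(u + 1)*(u + 1)
(4) = (r)*(r^5 + 8*r^4 + 17*r^3 - 2*r^2 - 24*r) = r^2*(r^4 + 8*r^3 + 17*r^2 - 2*r - 24) = r^2*(r + 4)*(r^3 + 4*r^2 + r - 6) = r^2*(r + 3)*(r + 4)*(r^2 + r - 2) = r^2*(r + 2)*(r + 3)*(r + 4)*(r - 1)
(5) = (o + 2)*(o^2 - 2*o) = (o - 2)*(o + 2)*(o)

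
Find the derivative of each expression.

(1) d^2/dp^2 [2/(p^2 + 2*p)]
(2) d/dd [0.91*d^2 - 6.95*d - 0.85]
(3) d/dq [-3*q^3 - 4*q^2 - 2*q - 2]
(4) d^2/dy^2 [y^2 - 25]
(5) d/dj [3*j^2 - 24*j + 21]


(1) = 4*(-p*(p + 2) + 4*(p + 1)^2)/(p^3*(p + 2)^3)
(2) = 1.82*d - 6.95
(3) = -9*q^2 - 8*q - 2
(4) = 2
(5) = 6*j - 24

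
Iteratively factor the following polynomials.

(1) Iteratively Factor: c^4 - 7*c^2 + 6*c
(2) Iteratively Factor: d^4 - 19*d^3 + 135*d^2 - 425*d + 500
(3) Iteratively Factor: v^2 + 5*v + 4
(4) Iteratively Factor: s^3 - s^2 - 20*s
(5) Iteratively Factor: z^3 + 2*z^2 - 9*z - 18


(1) = (c + 3)*(c^3 - 3*c^2 + 2*c) = c*(c + 3)*(c^2 - 3*c + 2) = c*(c - 1)*(c + 3)*(c - 2)
(2) = (d - 5)*(d^3 - 14*d^2 + 65*d - 100) = (d - 5)^2*(d^2 - 9*d + 20) = (d - 5)^2*(d - 4)*(d - 5)
(3) = (v + 4)*(v + 1)
(4) = (s - 5)*(s^2 + 4*s) = (s - 5)*(s + 4)*(s)
(5) = (z + 3)*(z^2 - z - 6) = (z - 3)*(z + 3)*(z + 2)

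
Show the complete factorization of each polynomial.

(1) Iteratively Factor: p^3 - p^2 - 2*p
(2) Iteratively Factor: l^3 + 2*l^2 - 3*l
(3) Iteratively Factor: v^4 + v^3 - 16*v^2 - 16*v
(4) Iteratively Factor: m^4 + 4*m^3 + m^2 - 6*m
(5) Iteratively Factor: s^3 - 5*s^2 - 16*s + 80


(1) = (p + 1)*(p^2 - 2*p) = p*(p + 1)*(p - 2)
(2) = (l + 3)*(l^2 - l) = l*(l + 3)*(l - 1)
(3) = (v - 4)*(v^3 + 5*v^2 + 4*v) = (v - 4)*(v + 1)*(v^2 + 4*v) = (v - 4)*(v + 1)*(v + 4)*(v)
(4) = (m)*(m^3 + 4*m^2 + m - 6) = m*(m - 1)*(m^2 + 5*m + 6) = m*(m - 1)*(m + 2)*(m + 3)
(5) = (s - 4)*(s^2 - s - 20) = (s - 5)*(s - 4)*(s + 4)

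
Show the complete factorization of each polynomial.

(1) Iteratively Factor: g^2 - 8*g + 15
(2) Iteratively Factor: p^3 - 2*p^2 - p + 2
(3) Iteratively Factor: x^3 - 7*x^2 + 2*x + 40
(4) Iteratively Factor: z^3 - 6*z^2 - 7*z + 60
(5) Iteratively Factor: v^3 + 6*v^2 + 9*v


(1) = (g - 3)*(g - 5)
(2) = (p - 1)*(p^2 - p - 2) = (p - 2)*(p - 1)*(p + 1)
(3) = (x - 4)*(x^2 - 3*x - 10) = (x - 5)*(x - 4)*(x + 2)
(4) = (z - 4)*(z^2 - 2*z - 15) = (z - 5)*(z - 4)*(z + 3)
(5) = (v)*(v^2 + 6*v + 9) = v*(v + 3)*(v + 3)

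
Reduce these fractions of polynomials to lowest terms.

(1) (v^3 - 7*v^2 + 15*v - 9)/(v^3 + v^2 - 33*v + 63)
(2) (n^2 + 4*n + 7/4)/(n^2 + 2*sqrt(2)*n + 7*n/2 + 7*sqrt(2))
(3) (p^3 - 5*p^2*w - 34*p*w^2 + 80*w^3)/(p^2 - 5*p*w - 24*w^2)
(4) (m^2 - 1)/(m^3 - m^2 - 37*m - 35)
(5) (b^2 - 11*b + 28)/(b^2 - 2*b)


(1) = (v - 1)/(v + 7)
(2) = (8*n + 4)/(8*n + 16*sqrt(2))
(3) = (p^2 + 3*p*w - 10*w^2)/(p + 3*w)
(4) = (m - 1)/(m^2 - 2*m - 35)
(5) = (b^2 - 11*b + 28)/(b^2 - 2*b)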